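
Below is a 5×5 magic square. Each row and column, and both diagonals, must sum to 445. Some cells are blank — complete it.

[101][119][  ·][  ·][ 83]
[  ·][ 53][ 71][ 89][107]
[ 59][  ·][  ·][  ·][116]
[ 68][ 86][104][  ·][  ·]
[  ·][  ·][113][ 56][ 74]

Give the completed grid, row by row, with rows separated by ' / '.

101 119 62 80 83 / 125 53 71 89 107 / 59 77 95 98 116 / 68 86 104 122 65 / 92 110 113 56 74

Row 2 must total 445; the given cells sum to 320, so (2,1) = 125.
Column 1: 101 + 125 + 59 + 68 + ? = 445, so (5,1) = 92.
Column 5 must total 445; the given cells sum to 380, so (4,5) = 65.
Using anti-diagonal: 83 + 89 + 86 + 92 + ? → (3,3) = 445 − 350 = 95.
From row 4, 445 − (68 + 86 + 104 + 65) gives (4,4) = 122.
Row 5: 92 + 113 + 56 + 74 + ? = 445, so (5,2) = 110.
From column 2, 445 − (119 + 53 + 86 + 110) gives (3,2) = 77.
Using column 3: 71 + 95 + 104 + 113 + ? → (1,3) = 445 − 383 = 62.
The remaining cell in row 1 is (1,4) = 445 − 365 = 80.
Using row 3: 59 + 77 + 95 + 116 + ? → (3,4) = 445 − 347 = 98.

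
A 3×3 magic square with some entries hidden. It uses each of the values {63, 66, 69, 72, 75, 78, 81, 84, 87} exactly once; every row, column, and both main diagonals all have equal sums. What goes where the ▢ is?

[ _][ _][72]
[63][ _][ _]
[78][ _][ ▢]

66

The 9 entries sum to 675, so each line sums to 675/3 = 225.
Column 1 needs 225; the known cells sum to 141, so (1,1) = 84.
Using anti-diagonal: 72 + 78 + ? → (2,2) = 225 − 150 = 75.
From row 1, 225 − (84 + 72) gives (1,2) = 69.
Row 2 must total 225; the given cells sum to 138, so (2,3) = 87.
The remaining cell in column 2 is (3,2) = 225 − 144 = 81.
The remaining cell in column 3 is (3,3) = 225 − 159 = 66.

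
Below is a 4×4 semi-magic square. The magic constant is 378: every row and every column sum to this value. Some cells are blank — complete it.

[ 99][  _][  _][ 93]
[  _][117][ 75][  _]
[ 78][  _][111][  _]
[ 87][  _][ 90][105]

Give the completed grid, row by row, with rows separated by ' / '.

99 84 102 93 / 114 117 75 72 / 78 81 111 108 / 87 96 90 105

The remaining cell in row 4 is (4,2) = 378 − 282 = 96.
Column 1 needs 378; the known cells sum to 264, so (2,1) = 114.
Column 3 must total 378; the given cells sum to 276, so (1,3) = 102.
Row 1 must total 378; the given cells sum to 294, so (1,2) = 84.
The remaining cell in row 2 is (2,4) = 378 − 306 = 72.
Column 2: 84 + 117 + 96 + ? = 378, so (3,2) = 81.
From column 4, 378 − (93 + 72 + 105) gives (3,4) = 108.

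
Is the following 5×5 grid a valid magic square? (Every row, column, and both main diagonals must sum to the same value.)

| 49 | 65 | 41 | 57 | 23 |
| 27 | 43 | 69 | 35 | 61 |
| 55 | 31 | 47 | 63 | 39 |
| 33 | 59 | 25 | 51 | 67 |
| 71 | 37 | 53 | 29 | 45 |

Yes

Row 1: 49 + 65 + 41 + 57 + 23 = 235.
Row 2: 27 + 43 + 69 + 35 + 61 = 235.
Row 3: 55 + 31 + 47 + 63 + 39 = 235.
Row 4: 33 + 59 + 25 + 51 + 67 = 235.
Row 5: 71 + 37 + 53 + 29 + 45 = 235.
Column 1: 49 + 27 + 55 + 33 + 71 = 235.
Column 2: 65 + 43 + 31 + 59 + 37 = 235.
Column 3: 41 + 69 + 47 + 25 + 53 = 235.
Column 4: 57 + 35 + 63 + 51 + 29 = 235.
Column 5: 23 + 61 + 39 + 67 + 45 = 235.
Main diagonal: 49 + 43 + 47 + 51 + 45 = 235.
Anti-diagonal: 23 + 35 + 47 + 59 + 71 = 235.
All lines sum to 235.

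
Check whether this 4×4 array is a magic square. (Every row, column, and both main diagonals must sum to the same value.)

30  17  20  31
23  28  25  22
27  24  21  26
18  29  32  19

Yes

Row 1: 30 + 17 + 20 + 31 = 98.
Row 2: 23 + 28 + 25 + 22 = 98.
Row 3: 27 + 24 + 21 + 26 = 98.
Row 4: 18 + 29 + 32 + 19 = 98.
Column 1: 30 + 23 + 27 + 18 = 98.
Column 2: 17 + 28 + 24 + 29 = 98.
Column 3: 20 + 25 + 21 + 32 = 98.
Column 4: 31 + 22 + 26 + 19 = 98.
Main diagonal: 30 + 28 + 21 + 19 = 98.
Anti-diagonal: 31 + 25 + 24 + 18 = 98.
All lines sum to 98.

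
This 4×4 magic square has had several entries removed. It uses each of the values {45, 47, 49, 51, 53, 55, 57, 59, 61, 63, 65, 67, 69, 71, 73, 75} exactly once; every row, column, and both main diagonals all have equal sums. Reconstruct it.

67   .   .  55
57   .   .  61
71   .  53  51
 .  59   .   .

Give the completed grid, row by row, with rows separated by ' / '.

The 16 entries sum to 960, so each line sums to 960/4 = 240.
The remaining cell in row 3 is (3,2) = 240 − 175 = 65.
Using column 1: 67 + 57 + 71 + ? → (4,1) = 240 − 195 = 45.
From column 4, 240 − (55 + 61 + 51) gives (4,4) = 73.
Main diagonal: 67 + 53 + 73 + ? = 240, so (2,2) = 47.
Using anti-diagonal: 55 + 65 + 45 + ? → (2,3) = 240 − 165 = 75.
From row 4, 240 − (45 + 59 + 73) gives (4,3) = 63.
The remaining cell in column 2 is (1,2) = 240 − 171 = 69.
From column 3, 240 − (75 + 53 + 63) gives (1,3) = 49.

67 69 49 55 / 57 47 75 61 / 71 65 53 51 / 45 59 63 73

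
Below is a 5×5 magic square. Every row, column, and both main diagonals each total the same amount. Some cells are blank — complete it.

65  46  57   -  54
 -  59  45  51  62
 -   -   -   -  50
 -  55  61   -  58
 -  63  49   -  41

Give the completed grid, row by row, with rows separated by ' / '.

65 46 57 43 54 / 48 59 45 51 62 / 56 42 53 64 50 / 44 55 61 47 58 / 52 63 49 60 41

Column 5 is already complete: 54 + 62 + 50 + 58 + 41 = 265, so that is the magic constant.
Row 1 must total 265; the given cells sum to 222, so (1,4) = 43.
Row 2: 59 + 45 + 51 + 62 + ? = 265, so (2,1) = 48.
The remaining cell in column 2 is (3,2) = 265 − 223 = 42.
Using column 3: 57 + 45 + 61 + 49 + ? → (3,3) = 265 − 212 = 53.
From main diagonal, 265 − (65 + 59 + 53 + 41) gives (4,4) = 47.
The remaining cell in anti-diagonal is (5,1) = 265 − 213 = 52.
Row 4 must total 265; the given cells sum to 221, so (4,1) = 44.
Using row 5: 52 + 63 + 49 + 41 + ? → (5,4) = 265 − 205 = 60.
Using column 1: 65 + 48 + 44 + 52 + ? → (3,1) = 265 − 209 = 56.
The remaining cell in column 4 is (3,4) = 265 − 201 = 64.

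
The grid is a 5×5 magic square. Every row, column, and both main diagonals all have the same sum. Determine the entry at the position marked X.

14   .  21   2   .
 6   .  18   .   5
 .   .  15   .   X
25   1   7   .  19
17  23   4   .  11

Column 3 is complete and sums to 65; that is the magic constant.
Row 4 needs 65; the known cells sum to 52, so (4,4) = 13.
Row 5: 17 + 23 + 4 + 11 + ? = 65, so (5,4) = 10.
Column 1: 14 + 6 + 25 + 17 + ? = 65, so (3,1) = 3.
Main diagonal: 14 + 15 + 13 + 11 + ? = 65, so (2,2) = 12.
Row 2 needs 65; the known cells sum to 41, so (2,4) = 24.
Using column 4: 2 + 24 + 13 + 10 + ? → (3,4) = 65 − 49 = 16.
The remaining cell in anti-diagonal is (1,5) = 65 − 57 = 8.
From row 1, 65 − (14 + 21 + 2 + 8) gives (1,2) = 20.
Using column 2: 20 + 12 + 1 + 23 + ? → (3,2) = 65 − 56 = 9.
Column 5 needs 65; the known cells sum to 43, so (3,5) = 22.

22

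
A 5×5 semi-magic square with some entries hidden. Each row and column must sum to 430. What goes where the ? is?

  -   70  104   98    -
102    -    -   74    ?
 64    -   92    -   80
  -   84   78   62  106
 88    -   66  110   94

68

Row 4 needs 430; the known cells sum to 330, so (4,1) = 100.
The remaining cell in row 5 is (5,2) = 430 − 358 = 72.
Column 1 must total 430; the given cells sum to 354, so (1,1) = 76.
Using column 3: 104 + 92 + 78 + 66 + ? → (2,3) = 430 − 340 = 90.
Column 4: 98 + 74 + 62 + 110 + ? = 430, so (3,4) = 86.
Using row 1: 76 + 70 + 104 + 98 + ? → (1,5) = 430 − 348 = 82.
The remaining cell in row 3 is (3,2) = 430 − 322 = 108.
Column 2 must total 430; the given cells sum to 334, so (2,2) = 96.
Column 5 needs 430; the known cells sum to 362, so (2,5) = 68.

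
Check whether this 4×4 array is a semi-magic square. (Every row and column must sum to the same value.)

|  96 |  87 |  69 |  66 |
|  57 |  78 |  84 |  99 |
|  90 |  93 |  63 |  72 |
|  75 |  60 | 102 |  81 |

Row 1: 96 + 87 + 69 + 66 = 318.
Row 2: 57 + 78 + 84 + 99 = 318.
Row 3: 90 + 93 + 63 + 72 = 318.
Row 4: 75 + 60 + 102 + 81 = 318.
Column 1: 96 + 57 + 90 + 75 = 318.
Column 2: 87 + 78 + 93 + 60 = 318.
Column 3: 69 + 84 + 63 + 102 = 318.
Column 4: 66 + 99 + 72 + 81 = 318.
All lines sum to 318.

Yes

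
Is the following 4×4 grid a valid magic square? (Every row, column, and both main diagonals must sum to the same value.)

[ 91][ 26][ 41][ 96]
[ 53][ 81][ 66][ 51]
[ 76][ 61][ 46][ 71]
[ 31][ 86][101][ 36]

No — column 1 sums to 251 but row 4 sums to 254.

Row 1: 91 + 26 + 41 + 96 = 254.
Row 2: 53 + 81 + 66 + 51 = 251.
Row 3: 76 + 61 + 46 + 71 = 254.
Row 4: 31 + 86 + 101 + 36 = 254.
Column 1: 91 + 53 + 76 + 31 = 251.
Column 2: 26 + 81 + 61 + 86 = 254.
Column 3: 41 + 66 + 46 + 101 = 254.
Column 4: 96 + 51 + 71 + 36 = 254.
Main diagonal: 91 + 81 + 46 + 36 = 254.
Anti-diagonal: 96 + 66 + 61 + 31 = 254.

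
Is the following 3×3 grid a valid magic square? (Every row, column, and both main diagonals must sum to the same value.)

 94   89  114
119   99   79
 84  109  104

Yes

Row 1: 94 + 89 + 114 = 297.
Row 2: 119 + 99 + 79 = 297.
Row 3: 84 + 109 + 104 = 297.
Column 1: 94 + 119 + 84 = 297.
Column 2: 89 + 99 + 109 = 297.
Column 3: 114 + 79 + 104 = 297.
Main diagonal: 94 + 99 + 104 = 297.
Anti-diagonal: 114 + 99 + 84 = 297.
All lines sum to 297.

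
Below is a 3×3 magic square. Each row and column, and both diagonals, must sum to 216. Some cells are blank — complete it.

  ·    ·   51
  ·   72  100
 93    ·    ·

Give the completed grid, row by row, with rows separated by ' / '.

79 86 51 / 44 72 100 / 93 58 65

Using row 2: 72 + 100 + ? → (2,1) = 216 − 172 = 44.
The remaining cell in column 1 is (1,1) = 216 − 137 = 79.
The remaining cell in column 3 is (3,3) = 216 − 151 = 65.
From row 1, 216 − (79 + 51) gives (1,2) = 86.
Using row 3: 93 + 65 + ? → (3,2) = 216 − 158 = 58.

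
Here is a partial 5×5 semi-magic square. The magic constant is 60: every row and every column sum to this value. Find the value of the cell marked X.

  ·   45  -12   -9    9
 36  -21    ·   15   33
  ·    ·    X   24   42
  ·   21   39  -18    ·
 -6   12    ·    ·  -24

Row 1: 45 + (-12) + (-9) + 9 + ? = 60, so (1,1) = 27.
The remaining cell in row 2 is (2,3) = 60 − 63 = -3.
Column 2: 45 + (-21) + 21 + 12 + ? = 60, so (3,2) = 3.
From column 4, 60 − (-9 + 15 + 24 + (-18)) gives (5,4) = 48.
Using column 5: 9 + 33 + 42 + (-24) + ? → (4,5) = 60 − 60 = 0.
Using row 4: 21 + 39 + (-18) + 0 + ? → (4,1) = 60 − 42 = 18.
Row 5 must total 60; the given cells sum to 30, so (5,3) = 30.
Using column 1: 27 + 36 + 18 + (-6) + ? → (3,1) = 60 − 75 = -15.
From column 3, 60 − (-12 + (-3) + 39 + 30) gives (3,3) = 6.

6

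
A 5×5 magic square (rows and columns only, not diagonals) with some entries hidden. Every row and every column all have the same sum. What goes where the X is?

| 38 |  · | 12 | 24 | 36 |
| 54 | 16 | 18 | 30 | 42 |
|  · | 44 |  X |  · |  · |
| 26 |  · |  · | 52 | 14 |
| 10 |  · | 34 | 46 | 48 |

56

Row 2 is complete and sums to 160; that is the magic constant.
Using row 1: 38 + 12 + 24 + 36 + ? → (1,2) = 160 − 110 = 50.
From row 5, 160 − (10 + 34 + 46 + 48) gives (5,2) = 22.
Column 1: 38 + 54 + 26 + 10 + ? = 160, so (3,1) = 32.
Column 2 must total 160; the given cells sum to 132, so (4,2) = 28.
Column 4: 24 + 30 + 52 + 46 + ? = 160, so (3,4) = 8.
The remaining cell in column 5 is (3,5) = 160 − 140 = 20.
Row 3: 32 + 44 + 8 + 20 + ? = 160, so (3,3) = 56.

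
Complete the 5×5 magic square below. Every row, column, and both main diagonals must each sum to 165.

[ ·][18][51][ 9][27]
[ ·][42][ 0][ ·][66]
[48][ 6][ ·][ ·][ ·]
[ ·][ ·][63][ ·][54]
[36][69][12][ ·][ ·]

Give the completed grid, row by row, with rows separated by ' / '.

60 18 51 9 27 / 24 42 0 33 66 / 48 6 39 57 15 / -3 30 63 21 54 / 36 69 12 45 3

Row 1: 18 + 51 + 9 + 27 + ? = 165, so (1,1) = 60.
Column 2: 18 + 42 + 6 + 69 + ? = 165, so (4,2) = 30.
From column 3, 165 − (51 + 0 + 63 + 12) gives (3,3) = 39.
Anti-diagonal must total 165; the given cells sum to 132, so (2,4) = 33.
Row 2: 42 + 0 + 33 + 66 + ? = 165, so (2,1) = 24.
Using column 1: 60 + 24 + 48 + 36 + ? → (4,1) = 165 − 168 = -3.
Using row 4: -3 + 30 + 63 + 54 + ? → (4,4) = 165 − 144 = 21.
From main diagonal, 165 − (60 + 42 + 39 + 21) gives (5,5) = 3.
Row 5 must total 165; the given cells sum to 120, so (5,4) = 45.
Using column 4: 9 + 33 + 21 + 45 + ? → (3,4) = 165 − 108 = 57.
Column 5 must total 165; the given cells sum to 150, so (3,5) = 15.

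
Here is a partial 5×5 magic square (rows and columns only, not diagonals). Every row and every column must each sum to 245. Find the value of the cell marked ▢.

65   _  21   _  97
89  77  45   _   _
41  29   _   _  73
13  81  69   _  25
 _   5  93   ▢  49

61

Using row 4: 13 + 81 + 69 + 25 + ? → (4,4) = 245 − 188 = 57.
The remaining cell in column 1 is (5,1) = 245 − 208 = 37.
Column 2 must total 245; the given cells sum to 192, so (1,2) = 53.
Column 3 must total 245; the given cells sum to 228, so (3,3) = 17.
Column 5: 97 + 73 + 25 + 49 + ? = 245, so (2,5) = 1.
Row 1 needs 245; the known cells sum to 236, so (1,4) = 9.
Using row 2: 89 + 77 + 45 + 1 + ? → (2,4) = 245 − 212 = 33.
Row 3: 41 + 29 + 17 + 73 + ? = 245, so (3,4) = 85.
Row 5: 37 + 5 + 93 + 49 + ? = 245, so (5,4) = 61.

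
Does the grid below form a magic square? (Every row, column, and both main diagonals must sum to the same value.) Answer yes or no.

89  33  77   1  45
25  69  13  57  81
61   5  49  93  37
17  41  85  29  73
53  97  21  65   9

Row 1: 89 + 33 + 77 + 1 + 45 = 245.
Row 2: 25 + 69 + 13 + 57 + 81 = 245.
Row 3: 61 + 5 + 49 + 93 + 37 = 245.
Row 4: 17 + 41 + 85 + 29 + 73 = 245.
Row 5: 53 + 97 + 21 + 65 + 9 = 245.
Column 1: 89 + 25 + 61 + 17 + 53 = 245.
Column 2: 33 + 69 + 5 + 41 + 97 = 245.
Column 3: 77 + 13 + 49 + 85 + 21 = 245.
Column 4: 1 + 57 + 93 + 29 + 65 = 245.
Column 5: 45 + 81 + 37 + 73 + 9 = 245.
Main diagonal: 89 + 69 + 49 + 29 + 9 = 245.
Anti-diagonal: 45 + 57 + 49 + 41 + 53 = 245.
All lines sum to 245.

Yes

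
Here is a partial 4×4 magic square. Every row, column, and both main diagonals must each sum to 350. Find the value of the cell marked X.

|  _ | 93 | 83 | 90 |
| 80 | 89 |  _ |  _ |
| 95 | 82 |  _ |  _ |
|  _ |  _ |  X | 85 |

Row 1 must total 350; the given cells sum to 266, so (1,1) = 84.
Column 1 must total 350; the given cells sum to 259, so (4,1) = 91.
Column 2 must total 350; the given cells sum to 264, so (4,2) = 86.
Main diagonal must total 350; the given cells sum to 258, so (3,3) = 92.
The remaining cell in anti-diagonal is (2,3) = 350 − 263 = 87.
The remaining cell in row 2 is (2,4) = 350 − 256 = 94.
Row 3 needs 350; the known cells sum to 269, so (3,4) = 81.
Row 4 must total 350; the given cells sum to 262, so (4,3) = 88.

88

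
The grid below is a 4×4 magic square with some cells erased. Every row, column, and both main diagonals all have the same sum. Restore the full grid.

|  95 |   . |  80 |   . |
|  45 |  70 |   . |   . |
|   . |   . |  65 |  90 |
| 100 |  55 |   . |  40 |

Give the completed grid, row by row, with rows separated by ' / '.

Main diagonal is already complete: 95 + 70 + 65 + 40 = 270, so that is the magic constant.
From row 4, 270 − (100 + 55 + 40) gives (4,3) = 75.
Column 1 must total 270; the given cells sum to 240, so (3,1) = 30.
Column 3: 80 + 65 + 75 + ? = 270, so (2,3) = 50.
The remaining cell in row 2 is (2,4) = 270 − 165 = 105.
From row 3, 270 − (30 + 65 + 90) gives (3,2) = 85.
Column 2 must total 270; the given cells sum to 210, so (1,2) = 60.
From column 4, 270 − (105 + 90 + 40) gives (1,4) = 35.

95 60 80 35 / 45 70 50 105 / 30 85 65 90 / 100 55 75 40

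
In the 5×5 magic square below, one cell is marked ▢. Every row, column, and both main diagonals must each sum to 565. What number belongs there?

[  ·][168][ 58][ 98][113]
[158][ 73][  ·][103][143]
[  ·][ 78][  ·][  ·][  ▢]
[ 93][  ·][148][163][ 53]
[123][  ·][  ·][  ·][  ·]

The remaining cell in row 1 is (1,1) = 565 − 437 = 128.
Row 2 needs 565; the known cells sum to 477, so (2,3) = 88.
From row 4, 565 − (93 + 148 + 163 + 53) gives (4,2) = 108.
From column 1, 565 − (128 + 158 + 93 + 123) gives (3,1) = 63.
Using column 2: 168 + 73 + 78 + 108 + ? → (5,2) = 565 − 427 = 138.
Using anti-diagonal: 113 + 103 + 108 + 123 + ? → (3,3) = 565 − 447 = 118.
From column 3, 565 − (58 + 88 + 118 + 148) gives (5,3) = 153.
Main diagonal: 128 + 73 + 118 + 163 + ? = 565, so (5,5) = 83.
From row 5, 565 − (123 + 138 + 153 + 83) gives (5,4) = 68.
Column 4: 98 + 103 + 163 + 68 + ? = 565, so (3,4) = 133.
Using column 5: 113 + 143 + 53 + 83 + ? → (3,5) = 565 − 392 = 173.

173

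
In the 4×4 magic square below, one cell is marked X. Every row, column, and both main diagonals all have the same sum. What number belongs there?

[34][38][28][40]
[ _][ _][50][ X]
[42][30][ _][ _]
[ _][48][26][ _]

22

Row 1 is complete and sums to 140; that is the magic constant.
Using column 2: 38 + 30 + 48 + ? → (2,2) = 140 − 116 = 24.
Column 3: 28 + 50 + 26 + ? = 140, so (3,3) = 36.
Main diagonal: 34 + 24 + 36 + ? = 140, so (4,4) = 46.
Anti-diagonal: 40 + 50 + 30 + ? = 140, so (4,1) = 20.
From row 3, 140 − (42 + 30 + 36) gives (3,4) = 32.
From column 1, 140 − (34 + 42 + 20) gives (2,1) = 44.
Column 4 needs 140; the known cells sum to 118, so (2,4) = 22.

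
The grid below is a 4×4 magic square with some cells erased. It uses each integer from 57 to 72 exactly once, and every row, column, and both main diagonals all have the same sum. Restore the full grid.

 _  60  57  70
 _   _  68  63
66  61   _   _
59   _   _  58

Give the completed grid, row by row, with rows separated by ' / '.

71 60 57 70 / 62 65 68 63 / 66 61 64 67 / 59 72 69 58

The entries are 57 through 72, which sum to 1032, so each line sums to 1032/4 = 258.
The remaining cell in row 1 is (1,1) = 258 − 187 = 71.
The remaining cell in column 1 is (2,1) = 258 − 196 = 62.
Column 4 must total 258; the given cells sum to 191, so (3,4) = 67.
Row 2 needs 258; the known cells sum to 193, so (2,2) = 65.
From row 3, 258 − (66 + 61 + 67) gives (3,3) = 64.
Column 2 must total 258; the given cells sum to 186, so (4,2) = 72.
Column 3 needs 258; the known cells sum to 189, so (4,3) = 69.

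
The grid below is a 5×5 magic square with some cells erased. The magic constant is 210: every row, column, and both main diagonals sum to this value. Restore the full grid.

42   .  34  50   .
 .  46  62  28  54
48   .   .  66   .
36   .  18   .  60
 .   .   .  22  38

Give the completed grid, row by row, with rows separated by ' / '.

From row 2, 210 − (46 + 62 + 28 + 54) gives (2,1) = 20.
The remaining cell in column 1 is (5,1) = 210 − 146 = 64.
Column 4 must total 210; the given cells sum to 166, so (4,4) = 44.
The remaining cell in main diagonal is (3,3) = 210 − 170 = 40.
Using row 4: 36 + 18 + 44 + 60 + ? → (4,2) = 210 − 158 = 52.
Using column 3: 34 + 62 + 40 + 18 + ? → (5,3) = 210 − 154 = 56.
Anti-diagonal must total 210; the given cells sum to 184, so (1,5) = 26.
Row 1 must total 210; the given cells sum to 152, so (1,2) = 58.
Row 5: 64 + 56 + 22 + 38 + ? = 210, so (5,2) = 30.
The remaining cell in column 2 is (3,2) = 210 − 186 = 24.
Column 5: 26 + 54 + 60 + 38 + ? = 210, so (3,5) = 32.

42 58 34 50 26 / 20 46 62 28 54 / 48 24 40 66 32 / 36 52 18 44 60 / 64 30 56 22 38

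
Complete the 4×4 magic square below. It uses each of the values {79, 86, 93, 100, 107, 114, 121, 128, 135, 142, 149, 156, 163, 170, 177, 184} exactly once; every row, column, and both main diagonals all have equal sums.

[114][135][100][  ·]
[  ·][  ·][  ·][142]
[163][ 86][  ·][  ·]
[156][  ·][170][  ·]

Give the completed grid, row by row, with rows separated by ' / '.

114 135 100 177 / 93 184 107 142 / 163 86 149 128 / 156 121 170 79

The 16 entries sum to 2104, so each line sums to 2104/4 = 526.
Row 1: 114 + 135 + 100 + ? = 526, so (1,4) = 177.
From column 1, 526 − (114 + 163 + 156) gives (2,1) = 93.
Anti-diagonal: 177 + 86 + 156 + ? = 526, so (2,3) = 107.
The remaining cell in row 2 is (2,2) = 526 − 342 = 184.
Using column 2: 135 + 184 + 86 + ? → (4,2) = 526 − 405 = 121.
Column 3 must total 526; the given cells sum to 377, so (3,3) = 149.
From main diagonal, 526 − (114 + 184 + 149) gives (4,4) = 79.
Row 3 must total 526; the given cells sum to 398, so (3,4) = 128.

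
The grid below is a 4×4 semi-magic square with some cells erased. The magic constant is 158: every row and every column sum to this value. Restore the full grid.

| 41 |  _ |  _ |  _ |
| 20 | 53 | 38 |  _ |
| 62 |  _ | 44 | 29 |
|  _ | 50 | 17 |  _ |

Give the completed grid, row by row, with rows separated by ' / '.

41 32 59 26 / 20 53 38 47 / 62 23 44 29 / 35 50 17 56

Row 2 needs 158; the known cells sum to 111, so (2,4) = 47.
Row 3: 62 + 44 + 29 + ? = 158, so (3,2) = 23.
Column 1 needs 158; the known cells sum to 123, so (4,1) = 35.
Column 2 needs 158; the known cells sum to 126, so (1,2) = 32.
The remaining cell in column 3 is (1,3) = 158 − 99 = 59.
Row 1 must total 158; the given cells sum to 132, so (1,4) = 26.
Using row 4: 35 + 50 + 17 + ? → (4,4) = 158 − 102 = 56.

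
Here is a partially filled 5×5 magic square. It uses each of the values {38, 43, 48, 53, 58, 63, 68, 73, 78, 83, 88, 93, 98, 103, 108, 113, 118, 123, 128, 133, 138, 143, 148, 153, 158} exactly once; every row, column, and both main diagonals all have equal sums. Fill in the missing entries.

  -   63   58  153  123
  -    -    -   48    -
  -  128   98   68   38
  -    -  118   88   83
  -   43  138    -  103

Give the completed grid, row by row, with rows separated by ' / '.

93 63 58 153 123 / 113 108 78 48 143 / 158 128 98 68 38 / 53 148 118 88 83 / 73 43 138 133 103

The 25 entries sum to 2450, so each line sums to 2450/5 = 490.
Row 1: 63 + 58 + 153 + 123 + ? = 490, so (1,1) = 93.
The remaining cell in row 3 is (3,1) = 490 − 332 = 158.
Column 3 needs 490; the known cells sum to 412, so (2,3) = 78.
Column 4: 153 + 48 + 68 + 88 + ? = 490, so (5,4) = 133.
The remaining cell in column 5 is (2,5) = 490 − 347 = 143.
From main diagonal, 490 − (93 + 98 + 88 + 103) gives (2,2) = 108.
The remaining cell in row 2 is (2,1) = 490 − 377 = 113.
From row 5, 490 − (43 + 138 + 133 + 103) gives (5,1) = 73.
From column 1, 490 − (93 + 113 + 158 + 73) gives (4,1) = 53.
The remaining cell in column 2 is (4,2) = 490 − 342 = 148.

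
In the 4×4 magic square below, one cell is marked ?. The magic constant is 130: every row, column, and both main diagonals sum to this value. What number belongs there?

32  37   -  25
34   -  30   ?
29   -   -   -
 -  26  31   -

39

Row 1 must total 130; the given cells sum to 94, so (1,3) = 36.
The remaining cell in column 1 is (4,1) = 130 − 95 = 35.
Using column 3: 36 + 30 + 31 + ? → (3,3) = 130 − 97 = 33.
Anti-diagonal needs 130; the known cells sum to 90, so (3,2) = 40.
Row 3 needs 130; the known cells sum to 102, so (3,4) = 28.
Row 4 needs 130; the known cells sum to 92, so (4,4) = 38.
From column 2, 130 − (37 + 40 + 26) gives (2,2) = 27.
Column 4 must total 130; the given cells sum to 91, so (2,4) = 39.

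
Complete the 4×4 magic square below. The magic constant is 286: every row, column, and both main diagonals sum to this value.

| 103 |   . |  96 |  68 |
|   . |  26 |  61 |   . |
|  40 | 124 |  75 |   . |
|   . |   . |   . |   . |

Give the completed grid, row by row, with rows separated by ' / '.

103 19 96 68 / 110 26 61 89 / 40 124 75 47 / 33 117 54 82

From row 1, 286 − (103 + 96 + 68) gives (1,2) = 19.
Using row 3: 40 + 124 + 75 + ? → (3,4) = 286 − 239 = 47.
The remaining cell in column 2 is (4,2) = 286 − 169 = 117.
Column 3 must total 286; the given cells sum to 232, so (4,3) = 54.
From main diagonal, 286 − (103 + 26 + 75) gives (4,4) = 82.
Using anti-diagonal: 68 + 61 + 124 + ? → (4,1) = 286 − 253 = 33.
Column 1 needs 286; the known cells sum to 176, so (2,1) = 110.
From column 4, 286 − (68 + 47 + 82) gives (2,4) = 89.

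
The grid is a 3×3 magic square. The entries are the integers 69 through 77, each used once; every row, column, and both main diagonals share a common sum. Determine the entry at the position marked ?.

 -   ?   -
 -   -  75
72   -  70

The entries are 69 through 77, which sum to 657, so each line sums to 657/3 = 219.
From row 3, 219 − (72 + 70) gives (3,2) = 77.
Column 3: 75 + 70 + ? = 219, so (1,3) = 74.
Using anti-diagonal: 74 + 72 + ? → (2,2) = 219 − 146 = 73.
Row 2 must total 219; the given cells sum to 148, so (2,1) = 71.
Column 1 must total 219; the given cells sum to 143, so (1,1) = 76.
Column 2 must total 219; the given cells sum to 150, so (1,2) = 69.

69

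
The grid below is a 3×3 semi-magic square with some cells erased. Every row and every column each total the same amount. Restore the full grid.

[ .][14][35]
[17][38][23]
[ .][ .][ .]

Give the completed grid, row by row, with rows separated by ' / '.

29 14 35 / 17 38 23 / 32 26 20

Row 2 is already complete: 17 + 38 + 23 = 78, so that is the magic constant.
Row 1: 14 + 35 + ? = 78, so (1,1) = 29.
Column 1: 29 + 17 + ? = 78, so (3,1) = 32.
From column 2, 78 − (14 + 38) gives (3,2) = 26.
From column 3, 78 − (35 + 23) gives (3,3) = 20.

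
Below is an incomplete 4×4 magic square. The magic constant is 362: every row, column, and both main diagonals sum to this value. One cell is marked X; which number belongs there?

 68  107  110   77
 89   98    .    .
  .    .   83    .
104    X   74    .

71

Column 1 needs 362; the known cells sum to 261, so (3,1) = 101.
From column 3, 362 − (110 + 83 + 74) gives (2,3) = 95.
Using main diagonal: 68 + 98 + 83 + ? → (4,4) = 362 − 249 = 113.
The remaining cell in anti-diagonal is (3,2) = 362 − 276 = 86.
From row 2, 362 − (89 + 98 + 95) gives (2,4) = 80.
Row 3 needs 362; the known cells sum to 270, so (3,4) = 92.
Row 4 needs 362; the known cells sum to 291, so (4,2) = 71.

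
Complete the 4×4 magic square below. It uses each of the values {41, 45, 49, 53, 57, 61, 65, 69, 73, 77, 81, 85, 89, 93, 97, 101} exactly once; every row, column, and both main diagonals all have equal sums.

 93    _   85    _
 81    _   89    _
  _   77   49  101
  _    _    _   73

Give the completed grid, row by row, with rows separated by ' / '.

The 16 entries sum to 1136, so each line sums to 1136/4 = 284.
From row 3, 284 − (77 + 49 + 101) gives (3,1) = 57.
From column 1, 284 − (93 + 81 + 57) gives (4,1) = 53.
Using column 3: 85 + 89 + 49 + ? → (4,3) = 284 − 223 = 61.
Main diagonal: 93 + 49 + 73 + ? = 284, so (2,2) = 69.
Anti-diagonal: 89 + 77 + 53 + ? = 284, so (1,4) = 65.
The remaining cell in row 1 is (1,2) = 284 − 243 = 41.
From row 2, 284 − (81 + 69 + 89) gives (2,4) = 45.
Row 4: 53 + 61 + 73 + ? = 284, so (4,2) = 97.

93 41 85 65 / 81 69 89 45 / 57 77 49 101 / 53 97 61 73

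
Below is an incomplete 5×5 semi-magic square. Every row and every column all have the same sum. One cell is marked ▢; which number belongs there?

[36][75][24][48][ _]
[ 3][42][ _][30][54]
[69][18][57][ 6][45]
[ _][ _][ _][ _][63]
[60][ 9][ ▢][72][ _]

33

Row 3 is complete and sums to 195; that is the magic constant.
From row 1, 195 − (36 + 75 + 24 + 48) gives (1,5) = 12.
Row 2 must total 195; the given cells sum to 129, so (2,3) = 66.
The remaining cell in column 1 is (4,1) = 195 − 168 = 27.
Column 2 needs 195; the known cells sum to 144, so (4,2) = 51.
Column 4: 48 + 30 + 6 + 72 + ? = 195, so (4,4) = 39.
From column 5, 195 − (12 + 54 + 45 + 63) gives (5,5) = 21.
From row 4, 195 − (27 + 51 + 39 + 63) gives (4,3) = 15.
Row 5 needs 195; the known cells sum to 162, so (5,3) = 33.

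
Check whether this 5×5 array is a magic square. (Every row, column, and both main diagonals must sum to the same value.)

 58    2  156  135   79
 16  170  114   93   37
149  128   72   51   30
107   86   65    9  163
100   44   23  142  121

Row 1: 58 + 2 + 156 + 135 + 79 = 430.
Row 2: 16 + 170 + 114 + 93 + 37 = 430.
Row 3: 149 + 128 + 72 + 51 + 30 = 430.
Row 4: 107 + 86 + 65 + 9 + 163 = 430.
Row 5: 100 + 44 + 23 + 142 + 121 = 430.
Column 1: 58 + 16 + 149 + 107 + 100 = 430.
Column 2: 2 + 170 + 128 + 86 + 44 = 430.
Column 3: 156 + 114 + 72 + 65 + 23 = 430.
Column 4: 135 + 93 + 51 + 9 + 142 = 430.
Column 5: 79 + 37 + 30 + 163 + 121 = 430.
Main diagonal: 58 + 170 + 72 + 9 + 121 = 430.
Anti-diagonal: 79 + 93 + 72 + 86 + 100 = 430.
All lines sum to 430.

Yes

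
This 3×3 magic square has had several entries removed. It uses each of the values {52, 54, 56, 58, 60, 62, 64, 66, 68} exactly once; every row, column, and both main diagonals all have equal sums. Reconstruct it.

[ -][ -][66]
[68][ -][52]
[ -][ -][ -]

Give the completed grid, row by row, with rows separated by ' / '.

58 56 66 / 68 60 52 / 54 64 62

The 9 entries sum to 540, so each line sums to 540/3 = 180.
The remaining cell in row 2 is (2,2) = 180 − 120 = 60.
Using column 3: 66 + 52 + ? → (3,3) = 180 − 118 = 62.
Main diagonal must total 180; the given cells sum to 122, so (1,1) = 58.
Anti-diagonal must total 180; the given cells sum to 126, so (3,1) = 54.
Row 1 must total 180; the given cells sum to 124, so (1,2) = 56.
Row 3 needs 180; the known cells sum to 116, so (3,2) = 64.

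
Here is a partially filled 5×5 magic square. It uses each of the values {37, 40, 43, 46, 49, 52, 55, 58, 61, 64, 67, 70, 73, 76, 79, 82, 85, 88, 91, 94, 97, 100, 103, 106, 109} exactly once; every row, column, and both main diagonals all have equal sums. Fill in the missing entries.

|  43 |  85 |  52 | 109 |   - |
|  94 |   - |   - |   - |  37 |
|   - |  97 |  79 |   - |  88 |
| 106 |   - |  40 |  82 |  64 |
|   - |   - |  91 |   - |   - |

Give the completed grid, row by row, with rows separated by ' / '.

43 85 52 109 76 / 94 61 103 70 37 / 55 97 79 46 88 / 106 73 40 82 64 / 67 49 91 58 100

The 25 entries sum to 1825, so each line sums to 1825/5 = 365.
Row 1 needs 365; the known cells sum to 289, so (1,5) = 76.
Row 4 must total 365; the given cells sum to 292, so (4,2) = 73.
Column 3: 52 + 79 + 40 + 91 + ? = 365, so (2,3) = 103.
The remaining cell in column 5 is (5,5) = 365 − 265 = 100.
From main diagonal, 365 − (43 + 79 + 82 + 100) gives (2,2) = 61.
Row 2 must total 365; the given cells sum to 295, so (2,4) = 70.
Column 2 needs 365; the known cells sum to 316, so (5,2) = 49.
Using anti-diagonal: 76 + 70 + 79 + 73 + ? → (5,1) = 365 − 298 = 67.
The remaining cell in row 5 is (5,4) = 365 − 307 = 58.
Using column 1: 43 + 94 + 106 + 67 + ? → (3,1) = 365 − 310 = 55.
Column 4 needs 365; the known cells sum to 319, so (3,4) = 46.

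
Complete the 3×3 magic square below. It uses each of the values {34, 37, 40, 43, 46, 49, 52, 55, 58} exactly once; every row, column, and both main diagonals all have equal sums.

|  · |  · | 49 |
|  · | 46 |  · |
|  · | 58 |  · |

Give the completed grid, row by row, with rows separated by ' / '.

55 34 49 / 40 46 52 / 43 58 37

The 9 entries sum to 414, so each line sums to 414/3 = 138.
Column 2: 46 + 58 + ? = 138, so (1,2) = 34.
From anti-diagonal, 138 − (49 + 46) gives (3,1) = 43.
Row 1 needs 138; the known cells sum to 83, so (1,1) = 55.
Row 3: 43 + 58 + ? = 138, so (3,3) = 37.
The remaining cell in column 1 is (2,1) = 138 − 98 = 40.
Column 3 must total 138; the given cells sum to 86, so (2,3) = 52.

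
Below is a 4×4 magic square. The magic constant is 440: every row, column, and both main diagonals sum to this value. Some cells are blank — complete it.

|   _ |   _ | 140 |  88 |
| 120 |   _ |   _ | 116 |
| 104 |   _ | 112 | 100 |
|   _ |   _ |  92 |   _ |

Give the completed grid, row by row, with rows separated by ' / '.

84 128 140 88 / 120 108 96 116 / 104 124 112 100 / 132 80 92 136

From row 3, 440 − (104 + 112 + 100) gives (3,2) = 124.
The remaining cell in column 3 is (2,3) = 440 − 344 = 96.
The remaining cell in column 4 is (4,4) = 440 − 304 = 136.
Anti-diagonal needs 440; the known cells sum to 308, so (4,1) = 132.
The remaining cell in row 2 is (2,2) = 440 − 332 = 108.
Row 4 must total 440; the given cells sum to 360, so (4,2) = 80.
From column 1, 440 − (120 + 104 + 132) gives (1,1) = 84.
The remaining cell in column 2 is (1,2) = 440 − 312 = 128.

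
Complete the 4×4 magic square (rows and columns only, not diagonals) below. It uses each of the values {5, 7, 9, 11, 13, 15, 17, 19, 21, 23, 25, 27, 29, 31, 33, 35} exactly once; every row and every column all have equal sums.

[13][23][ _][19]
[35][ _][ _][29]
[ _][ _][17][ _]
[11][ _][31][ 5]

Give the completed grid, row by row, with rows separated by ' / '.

13 23 25 19 / 35 9 7 29 / 21 15 17 27 / 11 33 31 5

The 16 entries sum to 320, so each line sums to 320/4 = 80.
The remaining cell in row 1 is (1,3) = 80 − 55 = 25.
Using row 4: 11 + 31 + 5 + ? → (4,2) = 80 − 47 = 33.
Column 1 must total 80; the given cells sum to 59, so (3,1) = 21.
Using column 3: 25 + 17 + 31 + ? → (2,3) = 80 − 73 = 7.
Column 4 needs 80; the known cells sum to 53, so (3,4) = 27.
From row 2, 80 − (35 + 7 + 29) gives (2,2) = 9.
Row 3 must total 80; the given cells sum to 65, so (3,2) = 15.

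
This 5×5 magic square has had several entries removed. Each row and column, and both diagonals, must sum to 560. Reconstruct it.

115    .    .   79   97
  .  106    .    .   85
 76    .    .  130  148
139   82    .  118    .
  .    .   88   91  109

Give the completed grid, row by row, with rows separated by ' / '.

115 133 136 79 97 / 103 106 124 142 85 / 76 94 112 130 148 / 139 82 100 118 121 / 127 145 88 91 109

Column 4: 79 + 130 + 118 + 91 + ? = 560, so (2,4) = 142.
Column 5: 97 + 85 + 148 + 109 + ? = 560, so (4,5) = 121.
From main diagonal, 560 − (115 + 106 + 118 + 109) gives (3,3) = 112.
From anti-diagonal, 560 − (97 + 142 + 112 + 82) gives (5,1) = 127.
Row 3: 76 + 112 + 130 + 148 + ? = 560, so (3,2) = 94.
From row 4, 560 − (139 + 82 + 118 + 121) gives (4,3) = 100.
Row 5 needs 560; the known cells sum to 415, so (5,2) = 145.
Column 1 must total 560; the given cells sum to 457, so (2,1) = 103.
From column 2, 560 − (106 + 94 + 82 + 145) gives (1,2) = 133.
Using row 1: 115 + 133 + 79 + 97 + ? → (1,3) = 560 − 424 = 136.
The remaining cell in row 2 is (2,3) = 560 − 436 = 124.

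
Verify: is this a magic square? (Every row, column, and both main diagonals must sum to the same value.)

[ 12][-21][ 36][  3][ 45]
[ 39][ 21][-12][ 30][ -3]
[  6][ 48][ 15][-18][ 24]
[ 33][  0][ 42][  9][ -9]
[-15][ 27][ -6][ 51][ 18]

Row 1: 12 + (-21) + 36 + 3 + 45 = 75.
Row 2: 39 + 21 + (-12) + 30 + (-3) = 75.
Row 3: 6 + 48 + 15 + (-18) + 24 = 75.
Row 4: 33 + 0 + 42 + 9 + (-9) = 75.
Row 5: -15 + 27 + (-6) + 51 + 18 = 75.
Column 1: 12 + 39 + 6 + 33 + (-15) = 75.
Column 2: -21 + 21 + 48 + 0 + 27 = 75.
Column 3: 36 + (-12) + 15 + 42 + (-6) = 75.
Column 4: 3 + 30 + (-18) + 9 + 51 = 75.
Column 5: 45 + (-3) + 24 + (-9) + 18 = 75.
Main diagonal: 12 + 21 + 15 + 9 + 18 = 75.
Anti-diagonal: 45 + 30 + 15 + 0 + (-15) = 75.
All lines sum to 75.

Yes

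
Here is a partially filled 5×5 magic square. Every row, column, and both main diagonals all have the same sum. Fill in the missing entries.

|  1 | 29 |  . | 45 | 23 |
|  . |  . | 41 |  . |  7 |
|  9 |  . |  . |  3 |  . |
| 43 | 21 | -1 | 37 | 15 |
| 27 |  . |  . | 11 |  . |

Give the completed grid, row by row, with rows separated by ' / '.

Row 4 is already complete: 43 + 21 + -1 + 37 + 15 = 115, so that is the magic constant.
Row 1 needs 115; the known cells sum to 98, so (1,3) = 17.
From column 1, 115 − (1 + 9 + 43 + 27) gives (2,1) = 35.
Column 4: 45 + 3 + 37 + 11 + ? = 115, so (2,4) = 19.
The remaining cell in anti-diagonal is (3,3) = 115 − 90 = 25.
Row 2 needs 115; the known cells sum to 102, so (2,2) = 13.
Column 3 needs 115; the known cells sum to 82, so (5,3) = 33.
Main diagonal needs 115; the known cells sum to 76, so (5,5) = 39.
From row 5, 115 − (27 + 33 + 11 + 39) gives (5,2) = 5.
Column 2 needs 115; the known cells sum to 68, so (3,2) = 47.
Column 5 needs 115; the known cells sum to 84, so (3,5) = 31.

1 29 17 45 23 / 35 13 41 19 7 / 9 47 25 3 31 / 43 21 -1 37 15 / 27 5 33 11 39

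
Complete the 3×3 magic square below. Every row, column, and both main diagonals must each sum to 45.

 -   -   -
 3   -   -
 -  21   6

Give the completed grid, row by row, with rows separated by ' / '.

The remaining cell in row 3 is (3,1) = 45 − 27 = 18.
Column 1 needs 45; the known cells sum to 21, so (1,1) = 24.
Main diagonal must total 45; the given cells sum to 30, so (2,2) = 15.
Anti-diagonal: 15 + 18 + ? = 45, so (1,3) = 12.
From row 1, 45 − (24 + 12) gives (1,2) = 9.
Row 2 needs 45; the known cells sum to 18, so (2,3) = 27.

24 9 12 / 3 15 27 / 18 21 6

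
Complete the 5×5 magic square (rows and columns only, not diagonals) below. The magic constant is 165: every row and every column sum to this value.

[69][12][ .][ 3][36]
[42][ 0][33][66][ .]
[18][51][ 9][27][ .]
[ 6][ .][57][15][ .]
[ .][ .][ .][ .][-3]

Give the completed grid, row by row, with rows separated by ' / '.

Using row 1: 69 + 12 + 3 + 36 + ? → (1,3) = 165 − 120 = 45.
Row 2 must total 165; the given cells sum to 141, so (2,5) = 24.
Row 3: 18 + 51 + 9 + 27 + ? = 165, so (3,5) = 60.
Using column 1: 69 + 42 + 18 + 6 + ? → (5,1) = 165 − 135 = 30.
From column 3, 165 − (45 + 33 + 9 + 57) gives (5,3) = 21.
Using column 4: 3 + 66 + 27 + 15 + ? → (5,4) = 165 − 111 = 54.
The remaining cell in column 5 is (4,5) = 165 − 117 = 48.
The remaining cell in row 4 is (4,2) = 165 − 126 = 39.
The remaining cell in row 5 is (5,2) = 165 − 102 = 63.

69 12 45 3 36 / 42 0 33 66 24 / 18 51 9 27 60 / 6 39 57 15 48 / 30 63 21 54 -3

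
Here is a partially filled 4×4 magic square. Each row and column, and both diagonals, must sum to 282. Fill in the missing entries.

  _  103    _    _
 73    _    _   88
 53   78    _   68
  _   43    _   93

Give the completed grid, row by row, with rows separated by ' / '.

48 103 98 33 / 73 58 63 88 / 53 78 83 68 / 108 43 38 93

Row 3 needs 282; the known cells sum to 199, so (3,3) = 83.
From column 2, 282 − (103 + 78 + 43) gives (2,2) = 58.
Column 4 must total 282; the given cells sum to 249, so (1,4) = 33.
Using main diagonal: 58 + 83 + 93 + ? → (1,1) = 282 − 234 = 48.
From row 1, 282 − (48 + 103 + 33) gives (1,3) = 98.
From row 2, 282 − (73 + 58 + 88) gives (2,3) = 63.
Column 1 needs 282; the known cells sum to 174, so (4,1) = 108.
Column 3: 98 + 63 + 83 + ? = 282, so (4,3) = 38.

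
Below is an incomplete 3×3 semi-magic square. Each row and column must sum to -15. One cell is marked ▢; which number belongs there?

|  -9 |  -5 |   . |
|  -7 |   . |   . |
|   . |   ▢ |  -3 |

Row 1 needs -15; the known cells sum to -14, so (1,3) = -1.
Using column 1: -9 + (-7) + ? → (3,1) = -15 − (-16) = 1.
Using column 3: -1 + (-3) + ? → (2,3) = -15 − (-4) = -11.
The remaining cell in row 2 is (2,2) = -15 − (-18) = 3.
Row 3 needs -15; the known cells sum to -2, so (3,2) = -13.

-13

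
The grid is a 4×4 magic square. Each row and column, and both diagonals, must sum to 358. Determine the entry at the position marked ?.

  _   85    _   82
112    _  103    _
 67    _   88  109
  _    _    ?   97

76

Using row 3: 67 + 88 + 109 + ? → (3,2) = 358 − 264 = 94.
Column 4 must total 358; the given cells sum to 288, so (2,4) = 70.
Anti-diagonal needs 358; the known cells sum to 279, so (4,1) = 79.
The remaining cell in row 2 is (2,2) = 358 − 285 = 73.
From column 1, 358 − (112 + 67 + 79) gives (1,1) = 100.
Column 2 must total 358; the given cells sum to 252, so (4,2) = 106.
Row 1 needs 358; the known cells sum to 267, so (1,3) = 91.
Row 4: 79 + 106 + 97 + ? = 358, so (4,3) = 76.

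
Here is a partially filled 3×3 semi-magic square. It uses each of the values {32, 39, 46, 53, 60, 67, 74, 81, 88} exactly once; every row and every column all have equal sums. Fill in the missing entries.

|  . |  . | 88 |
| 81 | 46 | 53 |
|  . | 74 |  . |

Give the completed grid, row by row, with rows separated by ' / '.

The 9 entries sum to 540, so each line sums to 540/3 = 180.
Column 2 must total 180; the given cells sum to 120, so (1,2) = 60.
Using column 3: 88 + 53 + ? → (3,3) = 180 − 141 = 39.
Using row 1: 60 + 88 + ? → (1,1) = 180 − 148 = 32.
From row 3, 180 − (74 + 39) gives (3,1) = 67.

32 60 88 / 81 46 53 / 67 74 39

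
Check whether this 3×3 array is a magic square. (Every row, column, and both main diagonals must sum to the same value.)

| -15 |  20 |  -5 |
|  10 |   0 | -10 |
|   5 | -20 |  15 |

Yes

Row 1: -15 + 20 + (-5) = 0.
Row 2: 10 + 0 + (-10) = 0.
Row 3: 5 + (-20) + 15 = 0.
Column 1: -15 + 10 + 5 = 0.
Column 2: 20 + 0 + (-20) = 0.
Column 3: -5 + (-10) + 15 = 0.
Main diagonal: -15 + 0 + 15 = 0.
Anti-diagonal: -5 + 0 + 5 = 0.
All lines sum to 0.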